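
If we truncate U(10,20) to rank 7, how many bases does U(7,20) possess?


Truncating U(10,20) to rank 7 gives U(7,20).
Bases of U(7,20) are all 7-element subsets of 20 elements.
Number of bases = C(20,7) = 20! / (7! * 13!) = 77520.

77520


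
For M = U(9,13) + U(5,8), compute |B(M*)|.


(M1+M2)* = M1* + M2*.
M1* = U(4,13), bases: C(13,4) = 715.
M2* = U(3,8), bases: C(8,3) = 56.
|B(M*)| = 715 * 56 = 40040.

40040


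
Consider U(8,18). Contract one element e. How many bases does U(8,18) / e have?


Contracting e from U(8,18) gives U(7,17).
Bases of U(7,17) = C(17,7) = 19448.

19448


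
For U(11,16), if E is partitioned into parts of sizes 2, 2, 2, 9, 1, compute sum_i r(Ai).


r(Ai) = min(|Ai|, 11) for each part.
Sum = min(2,11) + min(2,11) + min(2,11) + min(9,11) + min(1,11)
    = 2 + 2 + 2 + 9 + 1
    = 16.

16


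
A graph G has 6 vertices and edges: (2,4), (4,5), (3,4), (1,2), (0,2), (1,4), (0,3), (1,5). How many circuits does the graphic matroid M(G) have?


A circuit in a graphic matroid = edge set of a simple cycle.
G has 6 vertices and 8 edges.
Enumerating all minimal edge subsets forming cycles...
Total circuits found: 6.

6


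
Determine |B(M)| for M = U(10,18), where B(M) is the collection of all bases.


Bases of U(10,18) are all 10-element subsets of the 18-element ground set.
Number of bases = C(18,10).
(18 choose 10) = 43758.

43758


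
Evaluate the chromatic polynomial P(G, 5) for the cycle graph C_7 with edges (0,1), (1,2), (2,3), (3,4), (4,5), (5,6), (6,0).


P(C_7, k) = (k-1)^7 + (-1)^7*(k-1).
P(5) = (4)^7 - 4
= 16384 - 4 = 16380.

16380


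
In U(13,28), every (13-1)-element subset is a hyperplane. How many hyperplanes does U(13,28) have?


Hyperplanes of U(13,28) are flats of rank 12.
In a uniform matroid, these are exactly the (12)-element subsets.
Count = C(28,12) = 28! / (12! * 16!) = 30421755.

30421755


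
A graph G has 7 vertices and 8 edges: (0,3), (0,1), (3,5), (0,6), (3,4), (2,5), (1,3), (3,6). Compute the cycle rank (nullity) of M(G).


Cycle rank (nullity) = |E| - r(M) = |E| - (|V| - c).
|E| = 8, |V| = 7, c = 1.
Nullity = 8 - (7 - 1) = 8 - 6 = 2.

2


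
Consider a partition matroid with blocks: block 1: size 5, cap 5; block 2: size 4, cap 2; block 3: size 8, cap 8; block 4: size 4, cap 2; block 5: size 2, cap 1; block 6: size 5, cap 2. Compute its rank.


Rank of a partition matroid = sum of min(|Si|, ci) for each block.
= min(5,5) + min(4,2) + min(8,8) + min(4,2) + min(2,1) + min(5,2)
= 5 + 2 + 8 + 2 + 1 + 2
= 20.

20


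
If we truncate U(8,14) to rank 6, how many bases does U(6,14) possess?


Truncating U(8,14) to rank 6 gives U(6,14).
Bases of U(6,14) are all 6-element subsets of 14 elements.
Number of bases = (14 choose 6) = 3003.

3003


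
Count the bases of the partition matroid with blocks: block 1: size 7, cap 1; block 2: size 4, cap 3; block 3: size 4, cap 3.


A basis picks exactly ci elements from block i.
Number of bases = product of C(|Si|, ci).
= C(7,1) * C(4,3) * C(4,3)
= 7 * 4 * 4
= 112.

112


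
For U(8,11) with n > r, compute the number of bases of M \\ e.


Deleting e from U(8,11) gives U(8,10) since n > r.
Bases of U(8,10) = C(10,8) = 45.

45


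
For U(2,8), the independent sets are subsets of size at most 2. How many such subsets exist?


Independent sets of U(2,8) are all subsets of size <= 2.
Count = (8 choose 0) + (8 choose 1) + (8 choose 2)
     = 1 + 8 + 28
     = 37.

37


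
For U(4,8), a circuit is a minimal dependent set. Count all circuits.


In U(4,8), circuits are the (5)-element subsets.
Any set of 5 elements is dependent, and removing any one element gives
an independent set of size 4, so it is a minimal dependent set.
Number of circuits = (8 choose 5) = 56.

56


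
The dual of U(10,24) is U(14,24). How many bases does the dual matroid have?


The dual of U(r,n) is U(n-r, n) = U(14,24).
Bases of U(14,24) are all (14)-element subsets.
|B(M*)| = (24 choose 14) = 1961256.

1961256


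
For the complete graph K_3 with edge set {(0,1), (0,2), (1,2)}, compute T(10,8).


T(K_3; x,y) = x^2 + x + y.
T(10,8) = 100 + 10 + 8 = 118.

118


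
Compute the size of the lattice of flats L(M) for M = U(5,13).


Flats of U(5,13): every subset of size < 5 is a flat, plus E itself.
Count = C(13,0) + C(13,1) + C(13,2) + C(13,3) + C(13,4) + 1
     = 1 + 13 + 78 + 286 + 715 + 1
     = 1094.

1094


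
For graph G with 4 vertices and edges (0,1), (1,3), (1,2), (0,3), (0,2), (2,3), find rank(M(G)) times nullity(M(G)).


r(M) = |V| - c = 4 - 1 = 3.
nullity = |E| - r(M) = 6 - 3 = 3.
Product = 3 * 3 = 9.

9


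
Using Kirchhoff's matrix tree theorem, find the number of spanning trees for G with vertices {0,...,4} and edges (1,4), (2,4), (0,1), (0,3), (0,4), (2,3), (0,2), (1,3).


By Kirchhoff's matrix tree theorem, the number of spanning trees equals
the determinant of any cofactor of the Laplacian matrix L.
G has 5 vertices and 8 edges.
Computing the (4 x 4) cofactor determinant gives 45.

45


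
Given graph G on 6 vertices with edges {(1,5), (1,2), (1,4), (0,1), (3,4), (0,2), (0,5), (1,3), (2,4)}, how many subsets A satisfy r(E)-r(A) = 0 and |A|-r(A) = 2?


R(x,y) = sum over A in 2^E of x^(r(E)-r(A)) * y^(|A|-r(A)).
G has 6 vertices, 9 edges. r(E) = 5.
Enumerate all 2^9 = 512 subsets.
Count subsets with r(E)-r(A)=0 and |A|-r(A)=2: 34.

34


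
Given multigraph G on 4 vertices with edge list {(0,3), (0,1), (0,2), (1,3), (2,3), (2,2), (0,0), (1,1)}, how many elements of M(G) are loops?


In a graphic matroid, a loop is a self-loop edge (u,u) with rank 0.
Examining all 8 edges for self-loops...
Self-loops found: (2,2), (0,0), (1,1)
Number of loops = 3.

3


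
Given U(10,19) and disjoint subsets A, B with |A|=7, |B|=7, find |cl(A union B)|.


|A union B| = 7 + 7 = 14 (disjoint).
In U(10,19), cl(S) = S if |S| < 10, else cl(S) = E.
Since 14 >= 10, cl(A union B) = E.
|cl(A union B)| = 19.

19


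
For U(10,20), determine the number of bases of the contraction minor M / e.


Contracting e from U(10,20) gives U(9,19).
Bases of U(9,19) = C(19,9) = 19! / (9! * 10!) = 92378.

92378


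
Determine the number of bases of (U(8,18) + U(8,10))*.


(M1+M2)* = M1* + M2*.
M1* = U(10,18), bases: C(18,10) = 43758.
M2* = U(2,10), bases: C(10,2) = 45.
|B(M*)| = 43758 * 45 = 1969110.

1969110


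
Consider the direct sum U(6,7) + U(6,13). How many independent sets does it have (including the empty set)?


For a direct sum, |I(M1+M2)| = |I(M1)| * |I(M2)|.
|I(U(6,7))| = sum C(7,k) for k=0..6 = 127.
|I(U(6,13))| = sum C(13,k) for k=0..6 = 4096.
Total = 127 * 4096 = 520192.

520192


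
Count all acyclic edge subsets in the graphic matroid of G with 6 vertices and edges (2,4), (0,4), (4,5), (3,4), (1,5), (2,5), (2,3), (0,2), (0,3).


An independent set in a graphic matroid is an acyclic edge subset.
G has 6 vertices and 9 edges.
Enumerate all 2^9 = 512 subsets, checking for acyclicity.
Total independent sets = 256.

256


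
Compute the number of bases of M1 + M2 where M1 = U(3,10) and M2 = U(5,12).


Bases of a direct sum M1 + M2: |B| = |B(M1)| * |B(M2)|.
|B(U(3,10))| = C(10,3) = 120.
|B(U(5,12))| = C(12,5) = 792.
Total bases = 120 * 792 = 95040.

95040


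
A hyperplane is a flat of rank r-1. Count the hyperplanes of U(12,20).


Hyperplanes of U(12,20) are flats of rank 11.
In a uniform matroid, these are exactly the (11)-element subsets.
Count = C(20,11) = 167960.

167960


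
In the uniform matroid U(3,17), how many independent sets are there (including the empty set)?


Independent sets of U(3,17) are all subsets of size <= 3.
Count = C(17,0) + C(17,1) + C(17,2) + C(17,3)
     = 1 + 17 + 136 + 680
     = 834.

834


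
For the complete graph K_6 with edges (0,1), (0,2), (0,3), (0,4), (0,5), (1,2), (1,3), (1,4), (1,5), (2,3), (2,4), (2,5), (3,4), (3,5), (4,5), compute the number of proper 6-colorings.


P(K_6, k) = k(k-1)(k-2)...(k-5).
P(6) = (6) * (5) * (4) * (3) * (2) * (1) = 720.

720


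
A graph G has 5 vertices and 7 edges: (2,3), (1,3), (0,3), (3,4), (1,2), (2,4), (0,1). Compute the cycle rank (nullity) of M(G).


Cycle rank (nullity) = |E| - r(M) = |E| - (|V| - c).
|E| = 7, |V| = 5, c = 1.
Nullity = 7 - (5 - 1) = 7 - 4 = 3.

3


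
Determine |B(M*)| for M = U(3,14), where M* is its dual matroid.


The dual of U(r,n) is U(n-r, n) = U(11,14).
Bases of U(11,14) are all (11)-element subsets.
|B(M*)| = C(14,11) = 364.

364


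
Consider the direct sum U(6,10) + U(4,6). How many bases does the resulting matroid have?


Bases of a direct sum M1 + M2: |B| = |B(M1)| * |B(M2)|.
|B(U(6,10))| = C(10,6) = 210.
|B(U(4,6))| = C(6,4) = 15.
Total bases = 210 * 15 = 3150.

3150


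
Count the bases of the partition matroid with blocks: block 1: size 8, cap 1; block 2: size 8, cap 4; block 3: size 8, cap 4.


A basis picks exactly ci elements from block i.
Number of bases = product of C(|Si|, ci).
= C(8,1) * C(8,4) * C(8,4)
= 8 * 70 * 70
= 39200.

39200


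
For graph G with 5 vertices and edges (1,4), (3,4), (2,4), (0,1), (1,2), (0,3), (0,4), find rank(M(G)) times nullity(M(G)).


r(M) = |V| - c = 5 - 1 = 4.
nullity = |E| - r(M) = 7 - 4 = 3.
Product = 4 * 3 = 12.

12


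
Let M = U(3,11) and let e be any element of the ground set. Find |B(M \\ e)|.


Deleting e from U(3,11) gives U(3,10) since n > r.
Bases of U(3,10) = C(10,3) = 10! / (3! * 7!) = 120.

120


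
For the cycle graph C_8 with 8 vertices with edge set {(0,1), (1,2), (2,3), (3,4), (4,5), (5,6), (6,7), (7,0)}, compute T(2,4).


T(C_8; x,y) = x + x^2 + ... + x^(7) + y.
T(2,4) = 2^1 + 2^2 + 2^3 + 2^4 + 2^5 + 2^6 + 2^7 + 4
= 2 + 4 + 8 + 16 + 32 + 64 + 128 + 4
= 258.

258


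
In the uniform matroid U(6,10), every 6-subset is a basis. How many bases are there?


Bases of U(6,10) are all 6-element subsets of the 10-element ground set.
Number of bases = C(10,6).
C(10,6) = 210.

210


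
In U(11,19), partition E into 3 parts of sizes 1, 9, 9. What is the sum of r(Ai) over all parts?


r(Ai) = min(|Ai|, 11) for each part.
Sum = min(1,11) + min(9,11) + min(9,11)
    = 1 + 9 + 9
    = 19.

19


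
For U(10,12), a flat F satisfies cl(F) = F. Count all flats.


Flats of U(10,12): every subset of size < 10 is a flat, plus E itself.
Count = (12 choose 0) + (12 choose 1) + (12 choose 2) + (12 choose 3) + (12 choose 4) + (12 choose 5) + (12 choose 6) + (12 choose 7) + (12 choose 8) + (12 choose 9) + 1
     = 1 + 12 + 66 + 220 + 495 + 792 + 924 + 792 + 495 + 220 + 1
     = 4018.

4018


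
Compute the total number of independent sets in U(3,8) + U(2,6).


For a direct sum, |I(M1+M2)| = |I(M1)| * |I(M2)|.
|I(U(3,8))| = sum C(8,k) for k=0..3 = 93.
|I(U(2,6))| = sum C(6,k) for k=0..2 = 22.
Total = 93 * 22 = 2046.

2046


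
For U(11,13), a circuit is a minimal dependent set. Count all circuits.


In U(11,13), circuits are the (12)-element subsets.
Any set of 12 elements is dependent, and removing any one element gives
an independent set of size 11, so it is a minimal dependent set.
Number of circuits = C(13,12) = 13.

13


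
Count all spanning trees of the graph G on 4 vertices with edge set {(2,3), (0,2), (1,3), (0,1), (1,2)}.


By Kirchhoff's matrix tree theorem, the number of spanning trees equals
the determinant of any cofactor of the Laplacian matrix L.
G has 4 vertices and 5 edges.
Computing the (3 x 3) cofactor determinant gives 8.

8


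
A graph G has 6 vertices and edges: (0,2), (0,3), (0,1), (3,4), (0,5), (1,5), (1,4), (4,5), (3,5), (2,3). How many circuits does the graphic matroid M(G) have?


A circuit in a graphic matroid = edge set of a simple cycle.
G has 6 vertices and 10 edges.
Enumerating all minimal edge subsets forming cycles...
Total circuits found: 21.

21


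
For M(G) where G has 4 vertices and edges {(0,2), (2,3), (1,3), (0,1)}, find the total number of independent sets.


An independent set in a graphic matroid is an acyclic edge subset.
G has 4 vertices and 4 edges.
Enumerate all 2^4 = 16 subsets, checking for acyclicity.
Total independent sets = 15.

15


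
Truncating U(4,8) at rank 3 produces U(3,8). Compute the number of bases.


Truncating U(4,8) to rank 3 gives U(3,8).
Bases of U(3,8) are all 3-element subsets of 8 elements.
Number of bases = (8 choose 3) = 56.

56


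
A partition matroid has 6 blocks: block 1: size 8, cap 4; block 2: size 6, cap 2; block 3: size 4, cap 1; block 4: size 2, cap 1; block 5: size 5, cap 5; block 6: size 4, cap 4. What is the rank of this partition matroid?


Rank of a partition matroid = sum of min(|Si|, ci) for each block.
= min(8,4) + min(6,2) + min(4,1) + min(2,1) + min(5,5) + min(4,4)
= 4 + 2 + 1 + 1 + 5 + 4
= 17.

17


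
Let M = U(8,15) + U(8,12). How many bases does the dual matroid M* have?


(M1+M2)* = M1* + M2*.
M1* = U(7,15), bases: C(15,7) = 6435.
M2* = U(4,12), bases: C(12,4) = 495.
|B(M*)| = 6435 * 495 = 3185325.

3185325


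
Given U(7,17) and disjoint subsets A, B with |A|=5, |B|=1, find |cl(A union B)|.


|A union B| = 5 + 1 = 6 (disjoint).
In U(7,17), cl(S) = S if |S| < 7, else cl(S) = E.
Since 6 < 7, cl(A union B) = A union B.
|cl(A union B)| = 6.

6


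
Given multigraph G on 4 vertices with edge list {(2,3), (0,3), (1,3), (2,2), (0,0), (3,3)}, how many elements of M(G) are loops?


In a graphic matroid, a loop is a self-loop edge (u,u) with rank 0.
Examining all 6 edges for self-loops...
Self-loops found: (2,2), (0,0), (3,3)
Number of loops = 3.

3


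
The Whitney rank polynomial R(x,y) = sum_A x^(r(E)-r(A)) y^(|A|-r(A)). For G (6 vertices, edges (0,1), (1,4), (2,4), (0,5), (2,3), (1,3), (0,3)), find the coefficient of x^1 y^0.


R(x,y) = sum over A in 2^E of x^(r(E)-r(A)) * y^(|A|-r(A)).
G has 6 vertices, 7 edges. r(E) = 5.
Enumerate all 2^7 = 128 subsets.
Count subsets with r(E)-r(A)=1 and |A|-r(A)=0: 30.

30


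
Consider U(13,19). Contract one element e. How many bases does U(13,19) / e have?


Contracting e from U(13,19) gives U(12,18).
Bases of U(12,18) = (18 choose 12) = 18564.

18564


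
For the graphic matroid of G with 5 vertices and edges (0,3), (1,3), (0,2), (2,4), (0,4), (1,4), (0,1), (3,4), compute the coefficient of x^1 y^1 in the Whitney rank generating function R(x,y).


R(x,y) = sum over A in 2^E of x^(r(E)-r(A)) * y^(|A|-r(A)).
G has 5 vertices, 8 edges. r(E) = 4.
Enumerate all 2^8 = 256 subsets.
Count subsets with r(E)-r(A)=1 and |A|-r(A)=1: 30.

30


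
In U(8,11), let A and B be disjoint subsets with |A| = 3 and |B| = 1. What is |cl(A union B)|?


|A union B| = 3 + 1 = 4 (disjoint).
In U(8,11), cl(S) = S if |S| < 8, else cl(S) = E.
Since 4 < 8, cl(A union B) = A union B.
|cl(A union B)| = 4.

4


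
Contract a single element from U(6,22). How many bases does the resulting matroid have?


Contracting e from U(6,22) gives U(5,21).
Bases of U(5,21) = C(21,5) = 21! / (5! * 16!) = 20349.

20349


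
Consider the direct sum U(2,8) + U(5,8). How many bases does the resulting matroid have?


Bases of a direct sum M1 + M2: |B| = |B(M1)| * |B(M2)|.
|B(U(2,8))| = C(8,2) = 28.
|B(U(5,8))| = C(8,5) = 56.
Total bases = 28 * 56 = 1568.

1568


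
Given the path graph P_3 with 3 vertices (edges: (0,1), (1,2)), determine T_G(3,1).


A path on 3 vertices is a tree with 2 edges.
T(x,y) = x^(2) for any tree.
T(3,1) = 3^2 = 9.

9


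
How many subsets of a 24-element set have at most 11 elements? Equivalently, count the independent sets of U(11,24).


Independent sets of U(11,24) are all subsets of size <= 11.
Count = (24 choose 0) + (24 choose 1) + (24 choose 2) + (24 choose 3) + (24 choose 4) + (24 choose 5) + (24 choose 6) + (24 choose 7) + (24 choose 8) + (24 choose 9) + (24 choose 10) + (24 choose 11)
     = 1 + 24 + 276 + 2024 + 10626 + 42504 + 134596 + 346104 + 735471 + 1307504 + 1961256 + 2496144
     = 7036530.

7036530


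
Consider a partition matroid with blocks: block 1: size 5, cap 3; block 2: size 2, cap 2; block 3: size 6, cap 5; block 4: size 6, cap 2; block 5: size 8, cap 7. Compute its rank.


Rank of a partition matroid = sum of min(|Si|, ci) for each block.
= min(5,3) + min(2,2) + min(6,5) + min(6,2) + min(8,7)
= 3 + 2 + 5 + 2 + 7
= 19.

19


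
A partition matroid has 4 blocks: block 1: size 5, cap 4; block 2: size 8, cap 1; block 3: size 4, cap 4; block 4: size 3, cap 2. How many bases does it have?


A basis picks exactly ci elements from block i.
Number of bases = product of C(|Si|, ci).
= C(5,4) * C(8,1) * C(4,4) * C(3,2)
= 5 * 8 * 1 * 3
= 120.

120


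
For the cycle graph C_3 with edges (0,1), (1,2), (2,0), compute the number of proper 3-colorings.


P(C_3, k) = (k-1)^3 + (-1)^3*(k-1).
P(3) = (2)^3 - 2
= 8 - 2 = 6.

6


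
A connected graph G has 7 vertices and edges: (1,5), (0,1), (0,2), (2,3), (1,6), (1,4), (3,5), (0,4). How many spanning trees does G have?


By Kirchhoff's matrix tree theorem, the number of spanning trees equals
the determinant of any cofactor of the Laplacian matrix L.
G has 7 vertices and 8 edges.
Computing the (6 x 6) cofactor determinant gives 14.

14


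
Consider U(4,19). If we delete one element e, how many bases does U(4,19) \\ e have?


Deleting e from U(4,19) gives U(4,18) since n > r.
Bases of U(4,18) = (18 choose 4) = 3060.

3060


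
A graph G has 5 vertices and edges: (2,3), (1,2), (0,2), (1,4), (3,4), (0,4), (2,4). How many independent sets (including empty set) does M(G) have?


An independent set in a graphic matroid is an acyclic edge subset.
G has 5 vertices and 7 edges.
Enumerate all 2^7 = 128 subsets, checking for acyclicity.
Total independent sets = 81.

81


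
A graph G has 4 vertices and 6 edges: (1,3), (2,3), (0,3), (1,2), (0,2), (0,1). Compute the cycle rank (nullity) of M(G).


Cycle rank (nullity) = |E| - r(M) = |E| - (|V| - c).
|E| = 6, |V| = 4, c = 1.
Nullity = 6 - (4 - 1) = 6 - 3 = 3.

3


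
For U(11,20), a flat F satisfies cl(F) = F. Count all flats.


Flats of U(11,20): every subset of size < 11 is a flat, plus E itself.
Count = (20 choose 0) + (20 choose 1) + (20 choose 2) + (20 choose 3) + (20 choose 4) + (20 choose 5) + (20 choose 6) + (20 choose 7) + (20 choose 8) + (20 choose 9) + (20 choose 10) + 1
     = 1 + 20 + 190 + 1140 + 4845 + 15504 + 38760 + 77520 + 125970 + 167960 + 184756 + 1
     = 616667.

616667


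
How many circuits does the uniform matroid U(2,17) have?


In U(2,17), circuits are the (3)-element subsets.
Any set of 3 elements is dependent, and removing any one element gives
an independent set of size 2, so it is a minimal dependent set.
Number of circuits = C(17,3) = (17 * 16 * 15) / (1 * 2 * 3) = 680.

680


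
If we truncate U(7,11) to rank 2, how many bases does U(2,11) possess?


Truncating U(7,11) to rank 2 gives U(2,11).
Bases of U(2,11) are all 2-element subsets of 11 elements.
Number of bases = (11 choose 2) = 55.

55


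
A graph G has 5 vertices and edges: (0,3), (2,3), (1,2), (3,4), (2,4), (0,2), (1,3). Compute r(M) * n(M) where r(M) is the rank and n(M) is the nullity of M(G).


r(M) = |V| - c = 5 - 1 = 4.
nullity = |E| - r(M) = 7 - 4 = 3.
Product = 4 * 3 = 12.

12


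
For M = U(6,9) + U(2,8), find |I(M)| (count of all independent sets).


For a direct sum, |I(M1+M2)| = |I(M1)| * |I(M2)|.
|I(U(6,9))| = sum C(9,k) for k=0..6 = 466.
|I(U(2,8))| = sum C(8,k) for k=0..2 = 37.
Total = 466 * 37 = 17242.

17242


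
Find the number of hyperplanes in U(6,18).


Hyperplanes of U(6,18) are flats of rank 5.
In a uniform matroid, these are exactly the (5)-element subsets.
Count = (18 choose 5) = 8568.

8568


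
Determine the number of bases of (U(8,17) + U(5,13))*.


(M1+M2)* = M1* + M2*.
M1* = U(9,17), bases: C(17,9) = 24310.
M2* = U(8,13), bases: C(13,8) = 1287.
|B(M*)| = 24310 * 1287 = 31286970.

31286970


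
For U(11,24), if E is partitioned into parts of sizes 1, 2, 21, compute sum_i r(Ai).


r(Ai) = min(|Ai|, 11) for each part.
Sum = min(1,11) + min(2,11) + min(21,11)
    = 1 + 2 + 11
    = 14.

14


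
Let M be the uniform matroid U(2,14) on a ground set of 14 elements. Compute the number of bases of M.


Bases of U(2,14) are all 2-element subsets of the 14-element ground set.
Number of bases = C(14,2).
(14 choose 2) = 91.

91


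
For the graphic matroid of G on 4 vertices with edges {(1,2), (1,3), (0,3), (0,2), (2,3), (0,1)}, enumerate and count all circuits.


A circuit in a graphic matroid = edge set of a simple cycle.
G has 4 vertices and 6 edges.
Enumerating all minimal edge subsets forming cycles...
Total circuits found: 7.

7


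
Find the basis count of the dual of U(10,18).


The dual of U(r,n) is U(n-r, n) = U(8,18).
Bases of U(8,18) are all (8)-element subsets.
|B(M*)| = (18 choose 8) = 43758.

43758


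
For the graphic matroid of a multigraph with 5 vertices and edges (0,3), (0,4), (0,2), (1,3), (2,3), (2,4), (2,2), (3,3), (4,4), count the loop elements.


In a graphic matroid, a loop is a self-loop edge (u,u) with rank 0.
Examining all 9 edges for self-loops...
Self-loops found: (2,2), (3,3), (4,4)
Number of loops = 3.

3


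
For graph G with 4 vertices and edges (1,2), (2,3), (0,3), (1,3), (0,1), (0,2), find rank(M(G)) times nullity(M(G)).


r(M) = |V| - c = 4 - 1 = 3.
nullity = |E| - r(M) = 6 - 3 = 3.
Product = 3 * 3 = 9.

9


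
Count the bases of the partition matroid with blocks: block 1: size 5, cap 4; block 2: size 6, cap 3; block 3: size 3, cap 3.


A basis picks exactly ci elements from block i.
Number of bases = product of C(|Si|, ci).
= C(5,4) * C(6,3) * C(3,3)
= 5 * 20 * 1
= 100.

100


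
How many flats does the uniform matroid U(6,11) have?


Flats of U(6,11): every subset of size < 6 is a flat, plus E itself.
Count = C(11,0) + C(11,1) + C(11,2) + C(11,3) + C(11,4) + C(11,5) + 1
     = 1 + 11 + 55 + 165 + 330 + 462 + 1
     = 1025.

1025


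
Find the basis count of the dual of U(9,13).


The dual of U(r,n) is U(n-r, n) = U(4,13).
Bases of U(4,13) are all (4)-element subsets.
|B(M*)| = (13 choose 4) = 715.

715


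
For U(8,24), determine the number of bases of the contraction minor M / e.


Contracting e from U(8,24) gives U(7,23).
Bases of U(7,23) = C(23,7) = 245157.

245157


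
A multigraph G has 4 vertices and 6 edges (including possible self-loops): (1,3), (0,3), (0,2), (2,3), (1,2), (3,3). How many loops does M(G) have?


In a graphic matroid, a loop is a self-loop edge (u,u) with rank 0.
Examining all 6 edges for self-loops...
Self-loops found: (3,3)
Number of loops = 1.

1


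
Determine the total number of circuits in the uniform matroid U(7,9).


In U(7,9), circuits are the (8)-element subsets.
Any set of 8 elements is dependent, and removing any one element gives
an independent set of size 7, so it is a minimal dependent set.
Number of circuits = C(9,8) = 9! / (8! * 1!) = 9.

9


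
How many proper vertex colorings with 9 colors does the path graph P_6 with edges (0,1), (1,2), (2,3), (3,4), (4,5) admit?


P(P_6, k) = k * (k-1)^(5).
P(9) = 9 * 8^5 = 9 * 32768 = 294912.

294912


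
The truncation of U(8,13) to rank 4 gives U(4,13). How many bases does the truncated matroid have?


Truncating U(8,13) to rank 4 gives U(4,13).
Bases of U(4,13) are all 4-element subsets of 13 elements.
Number of bases = C(13,4) = 13! / (4! * 9!) = 715.

715


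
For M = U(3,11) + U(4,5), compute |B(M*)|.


(M1+M2)* = M1* + M2*.
M1* = U(8,11), bases: C(11,8) = 165.
M2* = U(1,5), bases: C(5,1) = 5.
|B(M*)| = 165 * 5 = 825.

825


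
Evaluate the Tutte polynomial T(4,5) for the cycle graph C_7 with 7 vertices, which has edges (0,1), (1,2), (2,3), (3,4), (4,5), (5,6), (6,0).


T(C_7; x,y) = x + x^2 + ... + x^(6) + y.
T(4,5) = 4^1 + 4^2 + 4^3 + 4^4 + 4^5 + 4^6 + 5
= 4 + 16 + 64 + 256 + 1024 + 4096 + 5
= 5465.

5465


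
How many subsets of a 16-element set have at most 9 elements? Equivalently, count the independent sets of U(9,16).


Independent sets of U(9,16) are all subsets of size <= 9.
Count = C(16,0) + C(16,1) + C(16,2) + C(16,3) + C(16,4) + C(16,5) + C(16,6) + C(16,7) + C(16,8) + C(16,9)
     = 1 + 16 + 120 + 560 + 1820 + 4368 + 8008 + 11440 + 12870 + 11440
     = 50643.

50643


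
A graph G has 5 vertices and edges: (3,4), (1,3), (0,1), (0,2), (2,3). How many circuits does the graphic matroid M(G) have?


A circuit in a graphic matroid = edge set of a simple cycle.
G has 5 vertices and 5 edges.
Enumerating all minimal edge subsets forming cycles...
Total circuits found: 1.

1


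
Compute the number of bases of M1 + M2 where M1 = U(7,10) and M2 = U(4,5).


Bases of a direct sum M1 + M2: |B| = |B(M1)| * |B(M2)|.
|B(U(7,10))| = C(10,7) = 120.
|B(U(4,5))| = C(5,4) = 5.
Total bases = 120 * 5 = 600.

600


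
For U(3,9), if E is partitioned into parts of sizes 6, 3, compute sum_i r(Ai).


r(Ai) = min(|Ai|, 3) for each part.
Sum = min(6,3) + min(3,3)
    = 3 + 3
    = 6.

6


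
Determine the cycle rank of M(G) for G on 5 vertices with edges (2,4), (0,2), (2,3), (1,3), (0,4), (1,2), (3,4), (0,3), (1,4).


Cycle rank (nullity) = |E| - r(M) = |E| - (|V| - c).
|E| = 9, |V| = 5, c = 1.
Nullity = 9 - (5 - 1) = 9 - 4 = 5.

5


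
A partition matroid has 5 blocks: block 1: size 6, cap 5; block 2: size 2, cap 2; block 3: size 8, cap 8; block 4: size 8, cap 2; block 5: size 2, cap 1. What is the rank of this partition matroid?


Rank of a partition matroid = sum of min(|Si|, ci) for each block.
= min(6,5) + min(2,2) + min(8,8) + min(8,2) + min(2,1)
= 5 + 2 + 8 + 2 + 1
= 18.

18


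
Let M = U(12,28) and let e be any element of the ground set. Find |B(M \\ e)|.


Deleting e from U(12,28) gives U(12,27) since n > r.
Bases of U(12,27) = (27 choose 12) = 17383860.

17383860


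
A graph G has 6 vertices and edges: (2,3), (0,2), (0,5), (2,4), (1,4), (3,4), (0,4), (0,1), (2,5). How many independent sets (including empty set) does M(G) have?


An independent set in a graphic matroid is an acyclic edge subset.
G has 6 vertices and 9 edges.
Enumerate all 2^9 = 512 subsets, checking for acyclicity.
Total independent sets = 279.

279


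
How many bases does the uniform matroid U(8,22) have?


Bases of U(8,22) are all 8-element subsets of the 22-element ground set.
Number of bases = C(22,8).
(22 choose 8) = 319770.

319770


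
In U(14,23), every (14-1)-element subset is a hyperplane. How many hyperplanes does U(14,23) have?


Hyperplanes of U(14,23) are flats of rank 13.
In a uniform matroid, these are exactly the (13)-element subsets.
Count = (23 choose 13) = 1144066.

1144066


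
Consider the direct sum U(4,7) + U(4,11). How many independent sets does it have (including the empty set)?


For a direct sum, |I(M1+M2)| = |I(M1)| * |I(M2)|.
|I(U(4,7))| = sum C(7,k) for k=0..4 = 99.
|I(U(4,11))| = sum C(11,k) for k=0..4 = 562.
Total = 99 * 562 = 55638.

55638


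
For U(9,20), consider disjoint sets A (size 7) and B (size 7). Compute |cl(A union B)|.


|A union B| = 7 + 7 = 14 (disjoint).
In U(9,20), cl(S) = S if |S| < 9, else cl(S) = E.
Since 14 >= 9, cl(A union B) = E.
|cl(A union B)| = 20.

20


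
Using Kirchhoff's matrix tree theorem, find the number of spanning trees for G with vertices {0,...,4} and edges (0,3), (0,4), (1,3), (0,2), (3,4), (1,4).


By Kirchhoff's matrix tree theorem, the number of spanning trees equals
the determinant of any cofactor of the Laplacian matrix L.
G has 5 vertices and 6 edges.
Computing the (4 x 4) cofactor determinant gives 8.

8


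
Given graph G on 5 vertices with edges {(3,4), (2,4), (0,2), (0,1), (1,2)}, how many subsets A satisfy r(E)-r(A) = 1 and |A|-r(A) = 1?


R(x,y) = sum over A in 2^E of x^(r(E)-r(A)) * y^(|A|-r(A)).
G has 5 vertices, 5 edges. r(E) = 4.
Enumerate all 2^5 = 32 subsets.
Count subsets with r(E)-r(A)=1 and |A|-r(A)=1: 2.

2


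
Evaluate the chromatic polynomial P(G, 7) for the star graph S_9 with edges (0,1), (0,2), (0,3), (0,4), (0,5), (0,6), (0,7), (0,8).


P(tree, k) = k * (k-1)^(8) for any tree on 9 vertices.
P(7) = 7 * 6^8 = 7 * 1679616 = 11757312.

11757312


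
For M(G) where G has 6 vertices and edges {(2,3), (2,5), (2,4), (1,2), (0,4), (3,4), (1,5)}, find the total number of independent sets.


An independent set in a graphic matroid is an acyclic edge subset.
G has 6 vertices and 7 edges.
Enumerate all 2^7 = 128 subsets, checking for acyclicity.
Total independent sets = 98.

98


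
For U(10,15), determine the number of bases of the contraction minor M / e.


Contracting e from U(10,15) gives U(9,14).
Bases of U(9,14) = C(14,9) = 2002.

2002


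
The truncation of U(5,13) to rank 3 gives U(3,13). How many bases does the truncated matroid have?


Truncating U(5,13) to rank 3 gives U(3,13).
Bases of U(3,13) are all 3-element subsets of 13 elements.
Number of bases = C(13,3) = (13 * 12 * 11) / (1 * 2 * 3) = 286.

286


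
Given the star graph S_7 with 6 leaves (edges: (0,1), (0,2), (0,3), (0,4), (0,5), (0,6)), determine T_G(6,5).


A star on 7 vertices is a tree with 6 edges.
T(x,y) = x^(6) for any tree.
T(6,5) = 6^6 = 46656.

46656


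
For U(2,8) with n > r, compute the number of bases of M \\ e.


Deleting e from U(2,8) gives U(2,7) since n > r.
Bases of U(2,7) = C(7,2) = 7! / (2! * 5!) = 21.

21


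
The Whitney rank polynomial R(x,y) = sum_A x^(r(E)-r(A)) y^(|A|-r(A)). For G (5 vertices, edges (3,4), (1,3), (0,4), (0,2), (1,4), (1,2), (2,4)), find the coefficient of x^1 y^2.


R(x,y) = sum over A in 2^E of x^(r(E)-r(A)) * y^(|A|-r(A)).
G has 5 vertices, 7 edges. r(E) = 4.
Enumerate all 2^7 = 128 subsets.
Count subsets with r(E)-r(A)=1 and |A|-r(A)=2: 2.

2


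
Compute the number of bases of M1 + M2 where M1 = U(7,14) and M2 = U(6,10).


Bases of a direct sum M1 + M2: |B| = |B(M1)| * |B(M2)|.
|B(U(7,14))| = C(14,7) = 3432.
|B(U(6,10))| = C(10,6) = 210.
Total bases = 3432 * 210 = 720720.

720720


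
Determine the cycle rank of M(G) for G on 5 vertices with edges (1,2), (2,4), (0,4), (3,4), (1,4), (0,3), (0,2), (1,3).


Cycle rank (nullity) = |E| - r(M) = |E| - (|V| - c).
|E| = 8, |V| = 5, c = 1.
Nullity = 8 - (5 - 1) = 8 - 4 = 4.

4


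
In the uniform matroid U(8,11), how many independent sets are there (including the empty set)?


Independent sets of U(8,11) are all subsets of size <= 8.
Count = C(11,0) + C(11,1) + C(11,2) + C(11,3) + C(11,4) + C(11,5) + C(11,6) + C(11,7) + C(11,8)
     = 1 + 11 + 55 + 165 + 330 + 462 + 462 + 330 + 165
     = 1981.

1981


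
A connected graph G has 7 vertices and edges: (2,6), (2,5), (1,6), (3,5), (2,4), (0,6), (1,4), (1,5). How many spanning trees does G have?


By Kirchhoff's matrix tree theorem, the number of spanning trees equals
the determinant of any cofactor of the Laplacian matrix L.
G has 7 vertices and 8 edges.
Computing the (6 x 6) cofactor determinant gives 12.

12


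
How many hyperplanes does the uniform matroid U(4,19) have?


Hyperplanes of U(4,19) are flats of rank 3.
In a uniform matroid, these are exactly the (3)-element subsets.
Count = (19 choose 3) = 969.

969


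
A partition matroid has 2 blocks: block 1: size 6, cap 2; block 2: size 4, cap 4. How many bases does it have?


A basis picks exactly ci elements from block i.
Number of bases = product of C(|Si|, ci).
= C(6,2) * C(4,4)
= 15 * 1
= 15.

15


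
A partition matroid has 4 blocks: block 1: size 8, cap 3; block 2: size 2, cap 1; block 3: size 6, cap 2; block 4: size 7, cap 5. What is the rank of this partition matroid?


Rank of a partition matroid = sum of min(|Si|, ci) for each block.
= min(8,3) + min(2,1) + min(6,2) + min(7,5)
= 3 + 1 + 2 + 5
= 11.

11


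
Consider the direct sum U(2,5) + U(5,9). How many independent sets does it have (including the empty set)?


For a direct sum, |I(M1+M2)| = |I(M1)| * |I(M2)|.
|I(U(2,5))| = sum C(5,k) for k=0..2 = 16.
|I(U(5,9))| = sum C(9,k) for k=0..5 = 382.
Total = 16 * 382 = 6112.

6112


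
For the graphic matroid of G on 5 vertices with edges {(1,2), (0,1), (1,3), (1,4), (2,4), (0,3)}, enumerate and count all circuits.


A circuit in a graphic matroid = edge set of a simple cycle.
G has 5 vertices and 6 edges.
Enumerating all minimal edge subsets forming cycles...
Total circuits found: 2.

2


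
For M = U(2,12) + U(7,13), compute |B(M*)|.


(M1+M2)* = M1* + M2*.
M1* = U(10,12), bases: C(12,10) = 66.
M2* = U(6,13), bases: C(13,6) = 1716.
|B(M*)| = 66 * 1716 = 113256.

113256


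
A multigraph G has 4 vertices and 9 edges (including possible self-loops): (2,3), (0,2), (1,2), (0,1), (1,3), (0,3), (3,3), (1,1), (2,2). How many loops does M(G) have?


In a graphic matroid, a loop is a self-loop edge (u,u) with rank 0.
Examining all 9 edges for self-loops...
Self-loops found: (3,3), (1,1), (2,2)
Number of loops = 3.

3


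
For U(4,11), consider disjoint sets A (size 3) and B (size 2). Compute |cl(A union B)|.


|A union B| = 3 + 2 = 5 (disjoint).
In U(4,11), cl(S) = S if |S| < 4, else cl(S) = E.
Since 5 >= 4, cl(A union B) = E.
|cl(A union B)| = 11.

11


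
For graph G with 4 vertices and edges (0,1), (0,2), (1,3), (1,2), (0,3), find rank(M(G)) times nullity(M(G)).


r(M) = |V| - c = 4 - 1 = 3.
nullity = |E| - r(M) = 5 - 3 = 2.
Product = 3 * 2 = 6.

6


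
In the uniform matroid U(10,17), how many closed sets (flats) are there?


Flats of U(10,17): every subset of size < 10 is a flat, plus E itself.
Count = (17 choose 0) + (17 choose 1) + (17 choose 2) + (17 choose 3) + (17 choose 4) + (17 choose 5) + (17 choose 6) + (17 choose 7) + (17 choose 8) + (17 choose 9) + 1
     = 1 + 17 + 136 + 680 + 2380 + 6188 + 12376 + 19448 + 24310 + 24310 + 1
     = 89847.

89847


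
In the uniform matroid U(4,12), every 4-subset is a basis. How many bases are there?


Bases of U(4,12) are all 4-element subsets of the 12-element ground set.
Number of bases = C(12,4).
C(12,4) = (12 * 11 * 10 * 9) / (1 * 2 * 3 * 4) = 495.

495


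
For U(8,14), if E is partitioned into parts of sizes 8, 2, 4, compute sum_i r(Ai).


r(Ai) = min(|Ai|, 8) for each part.
Sum = min(8,8) + min(2,8) + min(4,8)
    = 8 + 2 + 4
    = 14.

14


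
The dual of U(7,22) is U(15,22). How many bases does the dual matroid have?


The dual of U(r,n) is U(n-r, n) = U(15,22).
Bases of U(15,22) are all (15)-element subsets.
|B(M*)| = C(22,15) = 22! / (15! * 7!) = 170544.

170544


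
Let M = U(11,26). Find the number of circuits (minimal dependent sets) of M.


In U(11,26), circuits are the (12)-element subsets.
Any set of 12 elements is dependent, and removing any one element gives
an independent set of size 11, so it is a minimal dependent set.
Number of circuits = (26 choose 12) = 9657700.

9657700


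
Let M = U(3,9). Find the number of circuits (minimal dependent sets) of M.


In U(3,9), circuits are the (4)-element subsets.
Any set of 4 elements is dependent, and removing any one element gives
an independent set of size 3, so it is a minimal dependent set.
Number of circuits = (9 choose 4) = 126.

126


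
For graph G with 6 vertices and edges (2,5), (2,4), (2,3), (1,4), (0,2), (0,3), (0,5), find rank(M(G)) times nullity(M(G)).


r(M) = |V| - c = 6 - 1 = 5.
nullity = |E| - r(M) = 7 - 5 = 2.
Product = 5 * 2 = 10.

10


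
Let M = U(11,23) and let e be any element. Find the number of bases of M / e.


Contracting e from U(11,23) gives U(10,22).
Bases of U(10,22) = (22 choose 10) = 646646.

646646


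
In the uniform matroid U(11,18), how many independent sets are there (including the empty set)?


Independent sets of U(11,18) are all subsets of size <= 11.
Count = (18 choose 0) + (18 choose 1) + (18 choose 2) + (18 choose 3) + (18 choose 4) + (18 choose 5) + (18 choose 6) + (18 choose 7) + (18 choose 8) + (18 choose 9) + (18 choose 10) + (18 choose 11)
     = 1 + 18 + 153 + 816 + 3060 + 8568 + 18564 + 31824 + 43758 + 48620 + 43758 + 31824
     = 230964.

230964


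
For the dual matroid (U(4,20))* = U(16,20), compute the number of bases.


The dual of U(r,n) is U(n-r, n) = U(16,20).
Bases of U(16,20) are all (16)-element subsets.
|B(M*)| = (20 choose 16) = 4845.

4845


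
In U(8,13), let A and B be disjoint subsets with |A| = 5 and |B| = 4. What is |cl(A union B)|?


|A union B| = 5 + 4 = 9 (disjoint).
In U(8,13), cl(S) = S if |S| < 8, else cl(S) = E.
Since 9 >= 8, cl(A union B) = E.
|cl(A union B)| = 13.

13


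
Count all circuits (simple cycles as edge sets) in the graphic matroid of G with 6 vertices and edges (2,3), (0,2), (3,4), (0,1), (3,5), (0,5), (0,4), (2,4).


A circuit in a graphic matroid = edge set of a simple cycle.
G has 6 vertices and 8 edges.
Enumerating all minimal edge subsets forming cycles...
Total circuits found: 7.

7


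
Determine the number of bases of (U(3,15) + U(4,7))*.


(M1+M2)* = M1* + M2*.
M1* = U(12,15), bases: C(15,12) = 455.
M2* = U(3,7), bases: C(7,3) = 35.
|B(M*)| = 455 * 35 = 15925.

15925


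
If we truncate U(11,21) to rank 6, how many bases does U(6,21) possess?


Truncating U(11,21) to rank 6 gives U(6,21).
Bases of U(6,21) are all 6-element subsets of 21 elements.
Number of bases = C(21,6) = 21! / (6! * 15!) = 54264.

54264


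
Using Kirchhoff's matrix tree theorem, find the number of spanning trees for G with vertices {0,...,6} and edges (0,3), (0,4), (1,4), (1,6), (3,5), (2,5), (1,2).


By Kirchhoff's matrix tree theorem, the number of spanning trees equals
the determinant of any cofactor of the Laplacian matrix L.
G has 7 vertices and 7 edges.
Computing the (6 x 6) cofactor determinant gives 6.

6


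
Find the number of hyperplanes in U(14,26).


Hyperplanes of U(14,26) are flats of rank 13.
In a uniform matroid, these are exactly the (13)-element subsets.
Count = C(26,13) = 26! / (13! * 13!) = 10400600.

10400600


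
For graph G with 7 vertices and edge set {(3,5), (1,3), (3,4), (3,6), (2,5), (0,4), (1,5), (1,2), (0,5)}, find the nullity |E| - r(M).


Cycle rank (nullity) = |E| - r(M) = |E| - (|V| - c).
|E| = 9, |V| = 7, c = 1.
Nullity = 9 - (7 - 1) = 9 - 6 = 3.

3


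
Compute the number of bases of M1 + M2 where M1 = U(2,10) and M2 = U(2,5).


Bases of a direct sum M1 + M2: |B| = |B(M1)| * |B(M2)|.
|B(U(2,10))| = C(10,2) = 45.
|B(U(2,5))| = C(5,2) = 10.
Total bases = 45 * 10 = 450.

450


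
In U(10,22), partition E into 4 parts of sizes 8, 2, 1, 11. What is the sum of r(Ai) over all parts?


r(Ai) = min(|Ai|, 10) for each part.
Sum = min(8,10) + min(2,10) + min(1,10) + min(11,10)
    = 8 + 2 + 1 + 10
    = 21.

21


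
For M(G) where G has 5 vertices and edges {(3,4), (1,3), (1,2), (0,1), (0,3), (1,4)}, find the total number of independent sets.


An independent set in a graphic matroid is an acyclic edge subset.
G has 5 vertices and 6 edges.
Enumerate all 2^6 = 64 subsets, checking for acyclicity.
Total independent sets = 48.

48


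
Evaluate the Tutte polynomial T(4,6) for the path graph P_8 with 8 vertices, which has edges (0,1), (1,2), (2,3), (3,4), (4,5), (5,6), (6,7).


A path on 8 vertices is a tree with 7 edges.
T(x,y) = x^(7) for any tree.
T(4,6) = 4^7 = 16384.

16384


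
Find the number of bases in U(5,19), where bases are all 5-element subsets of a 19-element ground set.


Bases of U(5,19) are all 5-element subsets of the 19-element ground set.
Number of bases = C(19,5).
C(19,5) = 11628.

11628


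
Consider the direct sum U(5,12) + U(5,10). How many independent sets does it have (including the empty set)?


For a direct sum, |I(M1+M2)| = |I(M1)| * |I(M2)|.
|I(U(5,12))| = sum C(12,k) for k=0..5 = 1586.
|I(U(5,10))| = sum C(10,k) for k=0..5 = 638.
Total = 1586 * 638 = 1011868.

1011868


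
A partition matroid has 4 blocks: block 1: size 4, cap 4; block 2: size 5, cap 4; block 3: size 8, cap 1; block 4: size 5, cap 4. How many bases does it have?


A basis picks exactly ci elements from block i.
Number of bases = product of C(|Si|, ci).
= C(4,4) * C(5,4) * C(8,1) * C(5,4)
= 1 * 5 * 8 * 5
= 200.

200
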